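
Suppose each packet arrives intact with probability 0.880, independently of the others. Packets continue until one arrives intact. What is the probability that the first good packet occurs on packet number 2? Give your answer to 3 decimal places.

Geometric (trials to first success), p = 0.88.
P(Y = 2) = (1−p)^1 · p = 0.12 · 0.88 = 0.10560

0.106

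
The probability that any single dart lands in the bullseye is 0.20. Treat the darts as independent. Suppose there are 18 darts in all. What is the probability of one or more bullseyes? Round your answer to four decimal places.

P(at least one) = 1 − P(none) = 1 − (1 − 0.20)^18
= 1 − 0.018014 = 0.981986

0.9820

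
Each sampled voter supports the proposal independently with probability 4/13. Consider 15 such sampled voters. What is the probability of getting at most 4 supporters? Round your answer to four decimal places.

0.4892

X ~ Binomial(15, 0.307692); P(X ≤ 4) = Σ C(15,k) p^k (1−p)^(15−k) over k:
  k=0: C(15,0)·0.307692^0·0.692308^15 = 0.004022
  k=1: C(15,1)·0.307692^1·0.692308^14 = 0.026816
  k=2: C(15,2)·0.307692^2·0.692308^13 = 0.083428
  k=3: C(15,3)·0.307692^3·0.692308^12 = 0.160676
  k=4: C(15,4)·0.307692^4·0.692308^11 = 0.214235
Total = 0.489177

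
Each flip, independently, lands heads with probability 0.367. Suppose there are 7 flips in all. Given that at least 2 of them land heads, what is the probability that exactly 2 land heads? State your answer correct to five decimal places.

0.36203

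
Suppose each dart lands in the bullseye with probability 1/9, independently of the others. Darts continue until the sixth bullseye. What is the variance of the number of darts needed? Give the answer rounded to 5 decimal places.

432.00000

Y = total darts until the sixth success; negative binomial with r=6, p=0.111111.
Var(Y) = r(1−p)/p² = 6·0.888889 / 0.111111² = 432.0000000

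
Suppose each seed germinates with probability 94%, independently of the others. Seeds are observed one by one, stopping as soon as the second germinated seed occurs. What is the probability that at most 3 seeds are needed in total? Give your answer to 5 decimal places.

0.98963

Finishing within 3 seeds ⇔ at least 2 successes in the first 3. With X ~ Binomial(3, 0.94), P(Y ≤ 3) = 1 − P(X ≤ 1).
  k=0: C(3,0)·0.94^0·0.06^3 = 0.0002160
  k=1: C(3,1)·0.94^1·0.06^2 = 0.0101520
1 − 0.0103680 = 0.9896320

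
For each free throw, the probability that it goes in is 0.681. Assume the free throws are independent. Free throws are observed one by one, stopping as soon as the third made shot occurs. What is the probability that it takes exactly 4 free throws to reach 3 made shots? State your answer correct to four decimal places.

0.3022

Y = trial on which the third success occurs; negative binomial, r=3, p=0.681.
P(Y=4) = C(3,2) · p^3 · (1−p)^1
= 3 · 0.31582 · 0.319 = 0.302241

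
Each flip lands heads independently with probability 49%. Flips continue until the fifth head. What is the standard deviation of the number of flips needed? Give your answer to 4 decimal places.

Y = total flips until the fifth success; negative binomial with r=5, p=0.49.
SD(Y) = √[r(1−p)/p²] = √(10.620575) = 3.258922

3.2589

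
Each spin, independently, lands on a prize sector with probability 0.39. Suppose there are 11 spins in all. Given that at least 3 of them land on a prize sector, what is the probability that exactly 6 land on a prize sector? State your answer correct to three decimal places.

0.158

X ~ Binomial(11, 0.39). Want P(X=6 | X≥3) = P(X=6) / P(X≥3).
P(X=6) = C(11,6)·0.39^6·0.61^5 = 0.13730
P(X≥3) = 1 − 0.00435 − 0.03060 − 0.09783 = 0.86722
Ratio = 0.13730 / 0.86722 = 0.15833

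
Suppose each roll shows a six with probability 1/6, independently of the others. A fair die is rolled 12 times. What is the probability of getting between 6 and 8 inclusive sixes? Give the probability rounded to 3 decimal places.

X ~ Binomial(12, 0.166667); P(6 ≤ X ≤ 8) = Σ C(12,k) p^k (1−p)^(12−k) over k:
  k=6: C(12,6)·0.166667^6·0.833333^6 = 0.00663
  k=7: C(12,7)·0.166667^7·0.833333^5 = 0.00114
  k=8: C(12,8)·0.166667^8·0.833333^4 = 0.00014
Total = 0.00791

0.008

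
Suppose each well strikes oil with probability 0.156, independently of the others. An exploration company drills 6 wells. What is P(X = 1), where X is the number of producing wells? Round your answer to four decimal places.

0.4009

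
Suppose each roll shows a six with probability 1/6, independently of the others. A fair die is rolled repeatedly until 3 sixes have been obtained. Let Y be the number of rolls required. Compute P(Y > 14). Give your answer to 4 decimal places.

0.5795

Needing more than 14 rolls ⇔ fewer than 3 successes in the first 14. With X ~ Binomial(14, 0.166667), P(Y > 14) = P(X ≤ 2).
  k=0: C(14,0)·0.166667^0·0.833333^14 = 0.077887
  k=1: C(14,1)·0.166667^1·0.833333^13 = 0.218082
  k=2: C(14,2)·0.166667^2·0.833333^12 = 0.283507
P(X ≤ 2) = 0.579476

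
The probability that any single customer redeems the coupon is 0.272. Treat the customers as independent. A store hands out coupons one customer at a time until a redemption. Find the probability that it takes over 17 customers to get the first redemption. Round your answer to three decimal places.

0.005

Y = number of customers to the first success; geometric, p = 0.272.
P(Y > 17) = P(first 17 all fail) = (1−p)^17 = 0.00453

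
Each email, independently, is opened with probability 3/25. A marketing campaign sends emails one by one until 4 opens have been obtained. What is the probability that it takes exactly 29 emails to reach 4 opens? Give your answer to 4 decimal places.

Y = trial on which the fourth success occurs; negative binomial, r=4, p=0.12.
P(Y=29) = C(28,3) · p^4 · (1−p)^25
= 3276 · 0.00020736 · 0.040932 = 0.027806

0.0278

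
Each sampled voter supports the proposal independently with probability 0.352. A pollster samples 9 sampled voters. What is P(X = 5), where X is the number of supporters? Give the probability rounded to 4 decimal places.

0.1201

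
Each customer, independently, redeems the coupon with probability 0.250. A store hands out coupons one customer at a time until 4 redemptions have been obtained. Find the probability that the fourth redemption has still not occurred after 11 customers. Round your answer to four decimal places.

Needing more than 11 customers ⇔ fewer than 4 successes in the first 11. With X ~ Binomial(11, 0.25), P(Y > 11) = P(X ≤ 3).
  k=0: C(11,0)·0.25^0·0.75^11 = 0.042235
  k=1: C(11,1)·0.25^1·0.75^10 = 0.154862
  k=2: C(11,2)·0.25^2·0.75^9 = 0.258104
  k=3: C(11,3)·0.25^3·0.75^8 = 0.258104
P(X ≤ 3) = 0.713305

0.7133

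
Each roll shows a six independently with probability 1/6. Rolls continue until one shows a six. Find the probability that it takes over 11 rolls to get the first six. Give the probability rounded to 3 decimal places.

Y = number of rolls to the first success; geometric, p = 0.166667.
P(Y > 11) = P(first 11 all fail) = (1−p)^11 = 0.13459

0.135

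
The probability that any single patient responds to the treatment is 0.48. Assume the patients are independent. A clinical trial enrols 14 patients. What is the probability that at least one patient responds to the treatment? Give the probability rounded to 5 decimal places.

P(at least one) = 1 − P(none) = 1 − (1 − 0.48)^14
= 1 − 0.0001057 = 0.9998943

0.99989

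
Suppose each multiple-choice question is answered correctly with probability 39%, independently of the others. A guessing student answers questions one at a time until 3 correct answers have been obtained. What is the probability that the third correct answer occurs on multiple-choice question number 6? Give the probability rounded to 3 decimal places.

0.135

Y = trial on which the third success occurs; negative binomial, r=3, p=0.39.
P(Y=6) = C(5,2) · p^3 · (1−p)^3
= 10 · 0.059319 · 0.22698 = 0.13464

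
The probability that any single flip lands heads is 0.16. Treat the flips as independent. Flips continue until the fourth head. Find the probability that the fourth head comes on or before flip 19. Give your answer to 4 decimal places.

Finishing within 19 flips ⇔ at least 4 successes in the first 19. With X ~ Binomial(19, 0.16), P(Y ≤ 19) = 1 − P(X ≤ 3).
  k=0: C(19,0)·0.16^0·0.84^19 = 0.036417
  k=1: C(19,1)·0.16^1·0.84^18 = 0.131796
  k=2: C(19,2)·0.16^2·0.84^17 = 0.225935
  k=3: C(19,3)·0.16^3·0.84^16 = 0.243867
1 − 0.638015 = 0.361985

0.3620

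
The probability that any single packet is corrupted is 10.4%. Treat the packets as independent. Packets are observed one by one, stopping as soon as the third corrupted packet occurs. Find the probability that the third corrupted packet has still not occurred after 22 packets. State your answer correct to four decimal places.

Needing more than 22 packets ⇔ fewer than 3 successes in the first 22. With X ~ Binomial(22, 0.104), P(Y > 22) = P(X ≤ 2).
  k=0: C(22,0)·0.104^0·0.896^22 = 0.089285
  k=1: C(22,1)·0.104^1·0.896^21 = 0.227994
  k=2: C(22,2)·0.104^2·0.896^20 = 0.277868
P(X ≤ 2) = 0.595147

0.5951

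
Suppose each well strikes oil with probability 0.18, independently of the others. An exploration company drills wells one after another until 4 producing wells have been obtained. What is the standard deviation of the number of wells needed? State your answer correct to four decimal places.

Y = total wells until the fourth success; negative binomial with r=4, p=0.18.
SD(Y) = √[r(1−p)/p²] = √(101.234568) = 10.061539

10.0615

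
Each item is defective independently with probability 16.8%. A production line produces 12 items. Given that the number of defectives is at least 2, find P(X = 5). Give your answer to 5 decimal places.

0.04692

X ~ Binomial(12, 0.168). Want P(X=5 | X≥2) = P(X=5) / P(X≥2).
P(X=5) = C(12,5)·0.168^5·0.832^7 = 0.0292506
P(X≥2) = 1 − 0.1100221 − 0.2665920 = 0.6233859
Ratio = 0.0292506 / 0.6233859 = 0.0469221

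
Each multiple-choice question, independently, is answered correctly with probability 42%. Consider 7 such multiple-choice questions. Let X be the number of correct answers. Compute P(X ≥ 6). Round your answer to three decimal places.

X ~ Binomial(7, 0.42); P(X ≥ 6) = Σ C(7,k) p^k (1−p)^(7−k) over k:
  k=6: C(7,6)·0.42^6·0.58^1 = 0.02229
  k=7: C(7,7)·0.42^7·0.58^0 = 0.00231
Total = 0.02459

0.025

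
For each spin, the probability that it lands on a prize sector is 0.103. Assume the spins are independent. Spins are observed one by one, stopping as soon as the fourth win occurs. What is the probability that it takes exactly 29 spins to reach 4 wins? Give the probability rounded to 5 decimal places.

Y = trial on which the fourth success occurs; negative binomial, r=4, p=0.103.
P(Y=29) = C(28,3) · p^4 · (1−p)^25
= 3276 · 0.00011255 · 0.066041 = 0.0243503

0.02435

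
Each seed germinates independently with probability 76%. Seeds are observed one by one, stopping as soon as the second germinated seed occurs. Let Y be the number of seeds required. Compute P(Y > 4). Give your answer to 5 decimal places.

0.04534

Needing more than 4 seeds ⇔ fewer than 2 successes in the first 4. With X ~ Binomial(4, 0.76), P(Y > 4) = P(X ≤ 1).
  k=0: C(4,0)·0.76^0·0.24^4 = 0.0033178
  k=1: C(4,1)·0.76^1·0.24^3 = 0.0420250
P(X ≤ 1) = 0.0453427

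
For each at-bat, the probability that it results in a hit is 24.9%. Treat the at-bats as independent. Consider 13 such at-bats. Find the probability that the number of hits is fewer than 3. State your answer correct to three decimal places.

0.336

X ~ Binomial(13, 0.249); P(X ≤ 2) = Σ C(13,k) p^k (1−p)^(13−k) over k:
  k=0: C(13,0)·0.249^0·0.751^13 = 0.02417
  k=1: C(13,1)·0.249^1·0.751^12 = 0.10419
  k=2: C(13,2)·0.249^2·0.751^11 = 0.20727
Total = 0.33563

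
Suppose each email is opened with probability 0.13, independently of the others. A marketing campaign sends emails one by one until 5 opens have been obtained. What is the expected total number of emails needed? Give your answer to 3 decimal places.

38.462

Y = total emails until the fifth success; negative binomial with r=5, p=0.13.
E[Y] = r / p = 5 / 0.13 = 38.46154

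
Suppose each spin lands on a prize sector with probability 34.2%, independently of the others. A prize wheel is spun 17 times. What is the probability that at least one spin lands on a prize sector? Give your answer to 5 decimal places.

P(at least one) = 1 − P(none) = 1 − (1 − 0.342)^17
= 1 − 0.0008125 = 0.9991875

0.99919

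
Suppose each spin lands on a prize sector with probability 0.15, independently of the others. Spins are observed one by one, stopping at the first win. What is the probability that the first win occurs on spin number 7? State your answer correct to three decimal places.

0.057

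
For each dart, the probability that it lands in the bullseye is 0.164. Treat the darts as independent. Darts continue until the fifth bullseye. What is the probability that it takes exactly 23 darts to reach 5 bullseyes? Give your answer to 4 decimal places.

Y = trial on which the fifth success occurs; negative binomial, r=5, p=0.164.
P(Y=23) = C(22,4) · p^5 · (1−p)^18
= 7315 · 0.00011864 · 0.039784 = 0.034526

0.0345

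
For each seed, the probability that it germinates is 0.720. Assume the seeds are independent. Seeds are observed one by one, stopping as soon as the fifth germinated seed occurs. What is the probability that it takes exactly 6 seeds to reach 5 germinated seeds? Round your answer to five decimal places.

Y = trial on which the fifth success occurs; negative binomial, r=5, p=0.72.
P(Y=6) = C(5,4) · p^5 · (1−p)^1
= 5 · 0.19349 · 0.28 = 0.2708885

0.27089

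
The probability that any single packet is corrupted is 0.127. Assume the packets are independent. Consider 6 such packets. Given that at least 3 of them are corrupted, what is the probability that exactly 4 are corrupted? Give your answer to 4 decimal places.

0.0978

X ~ Binomial(6, 0.127). Want P(X=4 | X≥3) = P(X=4) / P(X≥3).
P(X=4) = C(6,4)·0.127^4·0.873^2 = 0.002974
P(X≥3) = 1 − 0.442675 − 0.386390 − 0.140526 = 0.030409
Ratio = 0.002974 / 0.030409 = 0.097800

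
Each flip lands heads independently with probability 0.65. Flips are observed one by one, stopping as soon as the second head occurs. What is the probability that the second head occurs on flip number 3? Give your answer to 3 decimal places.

Y = trial on which the second success occurs; negative binomial, r=2, p=0.65.
P(Y=3) = C(2,1) · p^2 · (1−p)^1
= 2 · 0.4225 · 0.35 = 0.29575

0.296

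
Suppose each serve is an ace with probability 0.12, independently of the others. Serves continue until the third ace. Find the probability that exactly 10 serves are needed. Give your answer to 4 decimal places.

Y = trial on which the third success occurs; negative binomial, r=3, p=0.12.
P(Y=10) = C(9,2) · p^3 · (1−p)^7
= 36 · 0.001728 · 0.40868 = 0.025423

0.0254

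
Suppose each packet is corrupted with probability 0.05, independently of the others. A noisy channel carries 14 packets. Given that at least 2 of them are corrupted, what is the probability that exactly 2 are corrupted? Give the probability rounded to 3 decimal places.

0.804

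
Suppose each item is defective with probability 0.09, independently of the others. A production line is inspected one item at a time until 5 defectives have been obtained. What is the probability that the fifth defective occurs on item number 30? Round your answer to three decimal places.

0.013

Y = trial on which the fifth success occurs; negative binomial, r=5, p=0.09.
P(Y=30) = C(29,4) · p^5 · (1−p)^25
= 23751 · 5.9049e-06 · 0.094631 = 0.01327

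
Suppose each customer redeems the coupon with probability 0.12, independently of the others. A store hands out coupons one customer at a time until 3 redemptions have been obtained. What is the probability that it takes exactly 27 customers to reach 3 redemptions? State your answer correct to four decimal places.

Y = trial on which the third success occurs; negative binomial, r=3, p=0.12.
P(Y=27) = C(26,2) · p^3 · (1−p)^24
= 325 · 0.001728 · 0.046514 = 0.026122

0.0261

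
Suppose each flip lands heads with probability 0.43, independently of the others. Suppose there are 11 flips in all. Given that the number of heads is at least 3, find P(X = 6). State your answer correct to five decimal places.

X ~ Binomial(11, 0.43). Want P(X=6 | X≥3) = P(X=6) / P(X≥3).
P(X=6) = C(11,6)·0.43^6·0.57^5 = 0.1757223
P(X≥3) = 1 − 0.0020636 − 0.0171242 − 0.0645912 = 0.9162210
Ratio = 0.1757223 / 0.9162210 = 0.1917903

0.19179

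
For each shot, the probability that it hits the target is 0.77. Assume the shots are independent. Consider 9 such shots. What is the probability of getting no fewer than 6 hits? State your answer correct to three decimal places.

X ~ Binomial(9, 0.77); P(X ≥ 6) = Σ C(9,k) p^k (1−p)^(9−k) over k:
  k=6: C(9,6)·0.77^6·0.23^3 = 0.21301
  k=7: C(9,7)·0.77^7·0.23^2 = 0.30563
  k=8: C(9,8)·0.77^8·0.23^1 = 0.25580
  k=9: C(9,9)·0.77^9·0.23^0 = 0.09515
Total = 0.86959

0.870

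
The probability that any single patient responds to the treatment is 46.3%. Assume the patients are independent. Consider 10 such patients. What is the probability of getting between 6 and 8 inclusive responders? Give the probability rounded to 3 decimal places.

X ~ Binomial(10, 0.463); P(6 ≤ X ≤ 8) = Σ C(10,k) p^k (1−p)^(10−k) over k:
  k=6: C(10,6)·0.463^6·0.537^4 = 0.17203
  k=7: C(10,7)·0.463^7·0.537^3 = 0.08476
  k=8: C(10,8)·0.463^8·0.537^2 = 0.02740
Total = 0.28419

0.284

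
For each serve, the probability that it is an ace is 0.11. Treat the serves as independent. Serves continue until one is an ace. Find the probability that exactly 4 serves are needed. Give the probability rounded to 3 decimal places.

0.078

Geometric (trials to first success), p = 0.11.
P(Y = 4) = (1−p)^3 · p = 0.70497 · 0.11 = 0.07755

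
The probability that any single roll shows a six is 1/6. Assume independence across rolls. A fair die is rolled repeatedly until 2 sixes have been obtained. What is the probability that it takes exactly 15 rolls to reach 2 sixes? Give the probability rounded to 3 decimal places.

Y = trial on which the second success occurs; negative binomial, r=2, p=0.166667.
P(Y=15) = C(14,1) · p^2 · (1−p)^13
= 14 · 0.027778 · 0.093464 = 0.03635

0.036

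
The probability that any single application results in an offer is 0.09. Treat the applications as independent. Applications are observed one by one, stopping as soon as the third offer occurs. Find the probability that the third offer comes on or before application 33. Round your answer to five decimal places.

Finishing within 33 applications ⇔ at least 3 successes in the first 33. With X ~ Binomial(33, 0.09), P(Y ≤ 33) = 1 − P(X ≤ 2).
  k=0: C(33,0)·0.09^0·0.91^33 = 0.0445006
  k=1: C(33,1)·0.09^1·0.91^32 = 0.1452382
  k=2: C(33,2)·0.09^2·0.91^31 = 0.2298276
1 − 0.4195664 = 0.5804336

0.58043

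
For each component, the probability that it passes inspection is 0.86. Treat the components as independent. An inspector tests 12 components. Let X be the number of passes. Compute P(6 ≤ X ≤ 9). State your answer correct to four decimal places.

0.2299

X ~ Binomial(12, 0.86); P(6 ≤ X ≤ 9) = Σ C(12,k) p^k (1−p)^(12−k) over k:
  k=6: C(12,6)·0.86^6·0.14^6 = 0.002815
  k=7: C(12,7)·0.86^7·0.14^5 = 0.014820
  k=8: C(12,8)·0.86^8·0.14^4 = 0.056899
  k=9: C(12,9)·0.86^9·0.14^3 = 0.155343
Total = 0.229877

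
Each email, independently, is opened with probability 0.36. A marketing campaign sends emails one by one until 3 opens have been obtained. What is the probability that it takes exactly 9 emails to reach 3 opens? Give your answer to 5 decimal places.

Y = trial on which the third success occurs; negative binomial, r=3, p=0.36.
P(Y=9) = C(8,2) · p^3 · (1−p)^6
= 28 · 0.046656 · 0.068719 = 0.0897729

0.08977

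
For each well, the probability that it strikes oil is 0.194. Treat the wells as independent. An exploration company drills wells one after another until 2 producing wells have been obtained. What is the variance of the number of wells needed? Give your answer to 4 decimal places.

42.8313

Y = total wells until the second success; negative binomial with r=2, p=0.194.
Var(Y) = r(1−p)/p² = 2·0.806 / 0.194² = 42.831332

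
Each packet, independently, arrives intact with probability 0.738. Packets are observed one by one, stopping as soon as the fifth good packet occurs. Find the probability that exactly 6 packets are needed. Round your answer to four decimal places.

Y = trial on which the fifth success occurs; negative binomial, r=5, p=0.738.
P(Y=6) = C(5,4) · p^5 · (1−p)^1
= 5 · 0.21892 · 0.262 = 0.286783

0.2868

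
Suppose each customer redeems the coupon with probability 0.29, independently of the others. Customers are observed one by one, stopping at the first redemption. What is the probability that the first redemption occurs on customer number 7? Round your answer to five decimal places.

Geometric (trials to first success), p = 0.29.
P(Y = 7) = (1−p)^6 · p = 0.1281 · 0.29 = 0.0371491

0.03715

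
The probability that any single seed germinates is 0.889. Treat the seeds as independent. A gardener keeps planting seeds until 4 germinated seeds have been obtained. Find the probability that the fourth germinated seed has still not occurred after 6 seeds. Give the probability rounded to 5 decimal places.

0.02111

Needing more than 6 seeds ⇔ fewer than 4 successes in the first 6. With X ~ Binomial(6, 0.889), P(Y > 6) = P(X ≤ 3).
  k=0: C(6,0)·0.889^0·0.111^6 = 0.0000019
  k=1: C(6,1)·0.889^1·0.111^5 = 0.0000899
  k=2: C(6,2)·0.889^2·0.111^4 = 0.0017996
  k=3: C(6,3)·0.889^3·0.111^3 = 0.0192178
P(X ≤ 3) = 0.0211092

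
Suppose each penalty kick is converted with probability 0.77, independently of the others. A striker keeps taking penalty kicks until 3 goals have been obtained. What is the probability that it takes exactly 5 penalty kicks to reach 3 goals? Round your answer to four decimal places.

0.1449

Y = trial on which the third success occurs; negative binomial, r=3, p=0.77.
P(Y=5) = C(4,2) · p^3 · (1−p)^2
= 6 · 0.45653 · 0.0529 = 0.144904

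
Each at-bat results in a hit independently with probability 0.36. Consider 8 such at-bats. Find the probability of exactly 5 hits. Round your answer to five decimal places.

X ~ Binomial(n=8, p=0.36).
P(X=5) = C(8,5) · p^5 · (1−p)^3
= 56 · 0.0060466 · 0.26214 = 0.0887647

0.08876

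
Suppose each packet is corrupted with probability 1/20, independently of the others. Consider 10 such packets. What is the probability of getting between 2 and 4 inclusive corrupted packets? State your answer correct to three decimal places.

0.086

X ~ Binomial(10, 0.05); P(2 ≤ X ≤ 4) = Σ C(10,k) p^k (1−p)^(10−k) over k:
  k=2: C(10,2)·0.05^2·0.95^8 = 0.07463
  k=3: C(10,3)·0.05^3·0.95^7 = 0.01048
  k=4: C(10,4)·0.05^4·0.95^6 = 0.00096
Total = 0.08607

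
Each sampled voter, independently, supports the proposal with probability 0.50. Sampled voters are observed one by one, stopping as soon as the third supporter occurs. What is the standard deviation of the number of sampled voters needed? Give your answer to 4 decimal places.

Y = total sampled voters until the third success; negative binomial with r=3, p=0.50.
SD(Y) = √[r(1−p)/p²] = √(6.000000) = 2.449490

2.4495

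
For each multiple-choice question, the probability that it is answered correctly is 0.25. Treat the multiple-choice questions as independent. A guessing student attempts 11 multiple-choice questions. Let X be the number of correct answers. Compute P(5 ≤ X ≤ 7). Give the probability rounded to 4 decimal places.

X ~ Binomial(11, 0.25); P(5 ≤ X ≤ 7) = Σ C(11,k) p^k (1−p)^(11−k) over k:
  k=5: C(11,5)·0.25^5·0.75^6 = 0.080299
  k=6: C(11,6)·0.25^6·0.75^5 = 0.026766
  k=7: C(11,7)·0.25^7·0.75^4 = 0.006373
Total = 0.113438

0.1134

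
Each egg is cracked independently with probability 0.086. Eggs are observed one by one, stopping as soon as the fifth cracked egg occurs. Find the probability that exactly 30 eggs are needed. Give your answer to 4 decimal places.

0.0118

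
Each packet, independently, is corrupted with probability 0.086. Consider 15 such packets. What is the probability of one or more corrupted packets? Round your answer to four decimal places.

P(at least one) = 1 − P(none) = 1 − (1 − 0.086)^15
= 1 − 0.259533 = 0.740467

0.7405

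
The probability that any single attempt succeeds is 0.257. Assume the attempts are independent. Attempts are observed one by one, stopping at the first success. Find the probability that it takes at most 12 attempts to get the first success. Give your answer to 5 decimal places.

0.97169

Y = number of attempts to the first success; geometric, p = 0.257.
P(Y ≤ 12) = 1 − (1−p)^12 = 1 − 0.0283052 = 0.9716948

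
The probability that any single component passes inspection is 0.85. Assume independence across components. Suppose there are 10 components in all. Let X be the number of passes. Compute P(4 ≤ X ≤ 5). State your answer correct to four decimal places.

0.0097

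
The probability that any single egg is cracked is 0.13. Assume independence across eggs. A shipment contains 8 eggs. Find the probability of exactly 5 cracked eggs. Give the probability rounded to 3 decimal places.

0.001

X ~ Binomial(n=8, p=0.13).
P(X=5) = C(8,5) · p^5 · (1−p)^3
= 56 · 3.7129e-05 · 0.6585 = 0.00137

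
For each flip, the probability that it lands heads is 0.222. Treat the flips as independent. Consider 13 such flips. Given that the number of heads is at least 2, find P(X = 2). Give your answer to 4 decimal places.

X ~ Binomial(13, 0.222). Want P(X=2 | X≥2) = P(X=2) / P(X≥2).
P(X=2) = C(13,2)·0.222^2·0.778^11 = 0.242983
P(X≥2) = 1 − 0.038259 − 0.141923 = 0.819818
Ratio = 0.242983 / 0.819818 = 0.296387

0.2964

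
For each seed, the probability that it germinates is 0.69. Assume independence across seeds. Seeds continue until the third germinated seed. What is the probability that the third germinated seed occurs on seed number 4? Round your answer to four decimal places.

0.3055

Y = trial on which the third success occurs; negative binomial, r=3, p=0.69.
P(Y=4) = C(3,2) · p^3 · (1−p)^1
= 3 · 0.32851 · 0.31 = 0.305513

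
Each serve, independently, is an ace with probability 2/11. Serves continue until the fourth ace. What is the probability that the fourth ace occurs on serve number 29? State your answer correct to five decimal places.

0.02372

Y = trial on which the fourth success occurs; negative binomial, r=4, p=0.181818.
P(Y=29) = C(28,3) · p^4 · (1−p)^25
= 3276 · 0.0010928 · 0.0066259 = 0.0237213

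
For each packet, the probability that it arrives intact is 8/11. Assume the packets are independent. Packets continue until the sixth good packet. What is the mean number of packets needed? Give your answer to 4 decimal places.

8.2500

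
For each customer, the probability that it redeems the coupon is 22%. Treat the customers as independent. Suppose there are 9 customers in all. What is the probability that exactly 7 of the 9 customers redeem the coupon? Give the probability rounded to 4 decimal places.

X ~ Binomial(n=9, p=0.22).
P(X=7) = C(9,7) · p^7 · (1−p)^2
= 36 · 2.4944e-05 · 0.6084 = 0.000546

0.0005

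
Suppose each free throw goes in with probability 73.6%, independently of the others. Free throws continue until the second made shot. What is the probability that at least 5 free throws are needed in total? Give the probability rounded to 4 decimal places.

0.0590

Needing more than 4 free throws ⇔ fewer than 2 successes in the first 4. With X ~ Binomial(4, 0.736), P(Y > 4) = P(X ≤ 1).
  k=0: C(4,0)·0.736^0·0.264^4 = 0.004858
  k=1: C(4,1)·0.736^1·0.264^3 = 0.054169
P(X ≤ 1) = 0.059026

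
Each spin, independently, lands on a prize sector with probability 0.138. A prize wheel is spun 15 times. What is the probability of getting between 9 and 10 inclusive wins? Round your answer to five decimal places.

X ~ Binomial(15, 0.138); P(9 ≤ X ≤ 10) = Σ C(15,k) p^k (1−p)^(15−k) over k:
  k=9: C(15,9)·0.138^9·0.862^6 = 0.0000373
  k=10: C(15,10)·0.138^10·0.862^5 = 0.0000036
Total = 0.0000409

0.00004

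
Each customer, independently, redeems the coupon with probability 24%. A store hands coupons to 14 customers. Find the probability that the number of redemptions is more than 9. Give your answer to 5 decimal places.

0.00024

X ~ Binomial(14, 0.24); P(X ≥ 10) = Σ C(14,k) p^k (1−p)^(14−k) over k:
  k=10: C(14,10)·0.24^10·0.76^4 = 0.0002117
  k=11: C(14,11)·0.24^11·0.76^3 = 0.0000243
  k=12: C(14,12)·0.24^12·0.76^2 = 0.0000019
  k=13: C(14,13)·0.24^13·0.76^1 = 0.0000001
  k=14: C(14,14)·0.24^14·0.76^0 = 0.0000000
Total = 0.0002381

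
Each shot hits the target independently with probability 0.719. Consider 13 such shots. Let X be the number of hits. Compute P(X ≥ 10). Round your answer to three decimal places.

X ~ Binomial(13, 0.719); P(X ≥ 10) = Σ C(13,k) p^k (1−p)^(13−k) over k:
  k=10: C(13,10)·0.719^10·0.281^3 = 0.23430
  k=11: C(13,11)·0.719^11·0.281^2 = 0.16350
  k=12: C(13,12)·0.719^12·0.281^1 = 0.06973
  k=13: C(13,13)·0.719^13·0.281^0 = 0.01372
Total = 0.48125

0.481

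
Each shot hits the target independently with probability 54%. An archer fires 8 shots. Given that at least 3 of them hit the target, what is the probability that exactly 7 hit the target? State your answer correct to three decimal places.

X ~ Binomial(8, 0.54). Want P(X=7 | X≥3) = P(X=7) / P(X≥3).
P(X=7) = C(8,7)·0.54^7·0.46^1 = 0.04927
P(X≥3) = 1 − 0.00200 − 0.01883 − 0.07736 = 0.90181
Ratio = 0.04927 / 0.90181 = 0.05464

0.055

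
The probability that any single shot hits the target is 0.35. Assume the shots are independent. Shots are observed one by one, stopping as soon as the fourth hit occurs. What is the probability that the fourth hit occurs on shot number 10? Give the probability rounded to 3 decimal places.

Y = trial on which the fourth success occurs; negative binomial, r=4, p=0.35.
P(Y=10) = C(9,3) · p^4 · (1−p)^6
= 84 · 0.015006 · 0.075419 = 0.09507

0.095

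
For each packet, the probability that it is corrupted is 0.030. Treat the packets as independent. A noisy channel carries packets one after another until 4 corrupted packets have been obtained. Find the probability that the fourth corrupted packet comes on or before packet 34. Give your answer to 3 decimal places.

Finishing within 34 packets ⇔ at least 4 successes in the first 34. With X ~ Binomial(34, 0.03), P(Y ≤ 34) = 1 − P(X ≤ 3).
  k=0: C(34,0)·0.03^0·0.97^34 = 0.35501
  k=1: C(34,1)·0.03^1·0.97^33 = 0.37331
  k=2: C(34,2)·0.03^2·0.97^32 = 0.19050
  k=3: C(34,3)·0.03^3·0.97^31 = 0.06285
1 − 0.98167 = 0.01833

0.018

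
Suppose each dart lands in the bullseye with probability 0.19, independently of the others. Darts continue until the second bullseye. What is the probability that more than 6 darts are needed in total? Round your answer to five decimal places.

0.67992

Needing more than 6 darts ⇔ fewer than 2 successes in the first 6. With X ~ Binomial(6, 0.19), P(Y > 6) = P(X ≤ 1).
  k=0: C(6,0)·0.19^0·0.81^6 = 0.2824295
  k=1: C(6,1)·0.19^1·0.81^5 = 0.3974934
P(X ≤ 1) = 0.6799230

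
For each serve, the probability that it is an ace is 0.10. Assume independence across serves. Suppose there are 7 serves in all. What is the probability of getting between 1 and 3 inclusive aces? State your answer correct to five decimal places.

0.51898

X ~ Binomial(7, 0.10); P(1 ≤ X ≤ 3) = Σ C(7,k) p^k (1−p)^(7−k) over k:
  k=1: C(7,1)·0.10^1·0.90^6 = 0.3720087
  k=2: C(7,2)·0.10^2·0.90^5 = 0.1240029
  k=3: C(7,3)·0.10^3·0.90^4 = 0.0229635
Total = 0.5189751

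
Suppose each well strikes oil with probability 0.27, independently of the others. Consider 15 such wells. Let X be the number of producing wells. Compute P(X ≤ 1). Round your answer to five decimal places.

X ~ Binomial(15, 0.27); P(X ≤ 1) = Σ C(15,k) p^k (1−p)^(15−k) over k:
  k=0: C(15,0)·0.27^0·0.73^15 = 0.0089093
  k=1: C(15,1)·0.27^1·0.73^14 = 0.0494282
Total = 0.0583375

0.05834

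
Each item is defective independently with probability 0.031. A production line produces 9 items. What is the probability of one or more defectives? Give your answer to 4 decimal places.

P(at least one) = 1 − P(none) = 1 − (1 − 0.031)^9
= 1 − 0.753206 = 0.246794

0.2468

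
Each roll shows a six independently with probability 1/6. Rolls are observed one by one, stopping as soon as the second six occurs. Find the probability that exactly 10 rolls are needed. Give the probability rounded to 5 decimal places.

Y = trial on which the second success occurs; negative binomial, r=2, p=0.166667.
P(Y=10) = C(9,1) · p^2 · (1−p)^8
= 9 · 0.027778 · 0.23257 = 0.0581420

0.05814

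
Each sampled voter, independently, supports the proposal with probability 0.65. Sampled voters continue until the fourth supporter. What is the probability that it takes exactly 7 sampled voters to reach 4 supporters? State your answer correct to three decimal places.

Y = trial on which the fourth success occurs; negative binomial, r=4, p=0.65.
P(Y=7) = C(6,3) · p^4 · (1−p)^3
= 20 · 0.17851 · 0.042875 = 0.15307

0.153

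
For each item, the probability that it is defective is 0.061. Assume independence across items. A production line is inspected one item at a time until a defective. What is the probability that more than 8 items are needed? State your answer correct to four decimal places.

0.6044

Y = number of items to the first success; geometric, p = 0.061.
P(Y > 8) = P(first 8 all fail) = (1−p)^8 = 0.604400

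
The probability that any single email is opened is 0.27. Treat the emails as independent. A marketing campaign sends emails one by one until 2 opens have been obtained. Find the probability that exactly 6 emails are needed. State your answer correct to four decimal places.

0.1035

Y = trial on which the second success occurs; negative binomial, r=2, p=0.27.
P(Y=6) = C(5,1) · p^2 · (1−p)^4
= 5 · 0.0729 · 0.28398 = 0.103512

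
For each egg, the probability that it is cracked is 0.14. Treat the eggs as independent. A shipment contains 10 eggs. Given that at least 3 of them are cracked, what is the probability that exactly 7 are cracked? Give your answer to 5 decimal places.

0.00052

X ~ Binomial(10, 0.14). Want P(X=7 | X≥3) = P(X=7) / P(X≥3).
P(X=7) = C(10,7)·0.14^7·0.86^3 = 0.0000805
P(X≥3) = 1 − 0.2213016 − 0.3602584 − 0.2639102 = 0.1545298
Ratio = 0.0000805 / 0.1545298 = 0.0005207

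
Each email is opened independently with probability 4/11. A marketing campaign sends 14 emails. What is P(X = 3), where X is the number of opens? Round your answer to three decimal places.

0.121

X ~ Binomial(n=14, p=0.363636).
P(X=3) = C(14,3) · p^3 · (1−p)^11
= 364 · 0.048084 · 0.0069304 = 0.12130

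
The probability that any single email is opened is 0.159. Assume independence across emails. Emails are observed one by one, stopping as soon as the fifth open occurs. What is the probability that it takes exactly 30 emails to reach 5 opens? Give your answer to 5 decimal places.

0.03181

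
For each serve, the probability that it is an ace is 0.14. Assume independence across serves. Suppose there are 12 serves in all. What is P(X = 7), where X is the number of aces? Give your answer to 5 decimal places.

X ~ Binomial(n=12, p=0.14).
P(X=7) = C(12,7) · p^7 · (1−p)^5
= 792 · 1.0541e-06 · 0.47043 = 0.0003927

0.00039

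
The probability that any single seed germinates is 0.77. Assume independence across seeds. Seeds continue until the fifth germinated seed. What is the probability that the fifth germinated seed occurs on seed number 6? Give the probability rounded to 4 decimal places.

Y = trial on which the fifth success occurs; negative binomial, r=5, p=0.77.
P(Y=6) = C(5,4) · p^5 · (1−p)^1
= 5 · 0.27068 · 0.23 = 0.311280

0.3113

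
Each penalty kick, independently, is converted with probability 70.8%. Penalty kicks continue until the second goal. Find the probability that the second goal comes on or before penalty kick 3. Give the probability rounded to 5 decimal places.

Finishing within 3 penalty kicks ⇔ at least 2 successes in the first 3. With X ~ Binomial(3, 0.708), P(Y ≤ 3) = 1 − P(X ≤ 1).
  k=0: C(3,0)·0.708^0·0.292^3 = 0.0248971
  k=1: C(3,1)·0.708^1·0.292^2 = 0.1811007
1 − 0.2059978 = 0.7940022

0.79400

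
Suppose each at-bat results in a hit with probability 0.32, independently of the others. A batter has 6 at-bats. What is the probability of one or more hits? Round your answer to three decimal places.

0.901

P(at least one) = 1 − P(none) = 1 − (1 − 0.32)^6
= 1 − 0.09887 = 0.90113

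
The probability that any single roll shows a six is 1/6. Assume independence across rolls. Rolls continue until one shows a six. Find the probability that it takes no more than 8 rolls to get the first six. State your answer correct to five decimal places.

Y = number of rolls to the first success; geometric, p = 0.166667.
P(Y ≤ 8) = 1 − (1−p)^8 = 1 − 0.2325680 = 0.7674320

0.76743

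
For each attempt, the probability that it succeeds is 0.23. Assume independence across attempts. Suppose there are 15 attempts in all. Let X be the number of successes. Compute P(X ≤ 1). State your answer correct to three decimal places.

X ~ Binomial(15, 0.23); P(X ≤ 1) = Σ C(15,k) p^k (1−p)^(15−k) over k:
  k=0: C(15,0)·0.23^0·0.77^15 = 0.01983
  k=1: C(15,1)·0.23^1·0.77^14 = 0.08886
Total = 0.10869

0.109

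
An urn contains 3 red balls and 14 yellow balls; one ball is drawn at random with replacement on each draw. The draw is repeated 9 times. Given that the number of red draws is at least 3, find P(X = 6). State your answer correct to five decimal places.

0.00702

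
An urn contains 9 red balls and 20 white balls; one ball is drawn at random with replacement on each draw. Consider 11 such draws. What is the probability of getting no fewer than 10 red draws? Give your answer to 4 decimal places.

0.0001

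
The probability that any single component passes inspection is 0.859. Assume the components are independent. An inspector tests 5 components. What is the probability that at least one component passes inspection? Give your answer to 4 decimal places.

0.9999

P(at least one) = 1 − P(none) = 1 − (1 − 0.859)^5
= 1 − 0.000056 = 0.999944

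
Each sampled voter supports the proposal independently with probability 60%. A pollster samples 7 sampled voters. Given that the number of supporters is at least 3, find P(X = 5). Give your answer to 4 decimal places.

X ~ Binomial(7, 0.60). Want P(X=5 | X≥3) = P(X=5) / P(X≥3).
P(X=5) = C(7,5)·0.60^5·0.40^2 = 0.261274
P(X≥3) = 1 − 0.001638 − 0.017203 − 0.077414 = 0.903744
Ratio = 0.261274 / 0.903744 = 0.289101

0.2891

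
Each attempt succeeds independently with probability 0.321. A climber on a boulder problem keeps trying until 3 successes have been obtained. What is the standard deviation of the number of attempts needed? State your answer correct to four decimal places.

4.4462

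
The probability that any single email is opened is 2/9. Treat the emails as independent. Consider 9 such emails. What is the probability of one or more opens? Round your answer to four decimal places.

0.8958

P(at least one) = 1 − P(none) = 1 − (1 − 0.222222)^9
= 1 − 0.104160 = 0.895840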